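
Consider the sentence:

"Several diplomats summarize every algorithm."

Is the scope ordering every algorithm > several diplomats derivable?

*several diplomats* and *every algorithm* are co-arguments of the matrix verb, with nothing but a clause-internal boundary between them.
Nothing blocks QR of the lower DP to a position above the higher one, so inverse scope is available.

Yes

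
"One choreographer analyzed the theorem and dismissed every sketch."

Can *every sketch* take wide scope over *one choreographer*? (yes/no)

No

*every sketch* sits inside one conjunct of the coordinate structure (*dismissed every sketch*).
A quantifier cannot raise out of one conjunct of a coordination across the whole coordinate structure — the CSC applies to QR.
*every sketch* > *one choreographer* would require crossing that boundary, which is illicit.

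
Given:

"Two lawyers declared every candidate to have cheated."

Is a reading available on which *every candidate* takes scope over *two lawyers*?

The ECM infinitive is scope-transparent — *every candidate* is free to raise above *two lawyers*.
No island intervenes, so both surface and inverse scope are derivable.

Yes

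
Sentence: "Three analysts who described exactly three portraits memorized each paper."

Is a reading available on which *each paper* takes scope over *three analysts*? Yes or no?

*each paper* is a matrix argument; only *three analysts* is modified by the relative clause *who described exactly three portraits*, so the RC island is irrelevant to the target quantifier.
Ordinary QR to a clause-peripheral position gives the wide-scope LF for the lower DP.

Yes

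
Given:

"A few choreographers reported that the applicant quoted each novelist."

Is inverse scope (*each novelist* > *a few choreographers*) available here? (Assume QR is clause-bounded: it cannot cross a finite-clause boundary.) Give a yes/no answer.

No

*each novelist* sits inside the finite complement clause *that the applicant quoted each novelist*.
QR is clause-bounded, so the finite complement is a scope island for the embedded quantifier.
So *each novelist* cannot raise to a position above *a few choreographers*.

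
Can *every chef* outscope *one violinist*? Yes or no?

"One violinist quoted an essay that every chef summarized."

No

The DP *every chef* is contained in the relative clause *that every chef summarized* modifying *an essay*.
Relative clauses are scope islands: a quantifier cannot QR out of a relative clause to take scope in the matrix clause.
So *every chef* cannot raise to a position above *one violinist*.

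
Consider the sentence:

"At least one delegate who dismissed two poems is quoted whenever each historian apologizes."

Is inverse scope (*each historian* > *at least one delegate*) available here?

No

The target quantifier *each historian* is part of the adjunct clause *whenever each historian apologizes*.
Adjuncts are opaque for quantifier raising; a quantifier in an adjunct stays inside it.
*each historian* > *at least one delegate* would require crossing that boundary, which is illicit.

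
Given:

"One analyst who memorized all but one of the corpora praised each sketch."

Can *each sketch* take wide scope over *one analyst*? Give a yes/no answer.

*each sketch* sits in the matrix clause, not in the relative clause on *one analyst*.
With no island boundary between them, the object can take inverse scope over the subject via ordinary QR within the clause.

Yes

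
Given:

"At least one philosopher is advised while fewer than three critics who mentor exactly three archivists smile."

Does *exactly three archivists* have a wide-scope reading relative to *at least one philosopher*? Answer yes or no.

No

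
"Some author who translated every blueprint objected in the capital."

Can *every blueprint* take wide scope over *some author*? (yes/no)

No

Structurally, *every blueprint* is inside the relative clause *who translated every blueprint*.
Relative clauses are scope islands: a quantifier cannot QR out of a relative clause to take scope in the matrix clause.
Hence only narrow scope for *every blueprint* (under *some author*) survives.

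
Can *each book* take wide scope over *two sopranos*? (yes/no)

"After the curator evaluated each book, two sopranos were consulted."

No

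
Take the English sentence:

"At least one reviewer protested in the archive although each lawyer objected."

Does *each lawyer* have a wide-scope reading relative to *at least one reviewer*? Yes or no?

No

The target quantifier *each lawyer* is part of the adjunct clause *although each lawyer objected*.
Adjunct clauses are scope islands: a quantifier inside an adjunct cannot raise into the matrix clause.
So *each lawyer* cannot raise to a position above *at least one reviewer*.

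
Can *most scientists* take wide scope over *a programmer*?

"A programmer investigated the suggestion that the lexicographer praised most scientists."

*most scientists* occurs within the complex NP *the suggestion that the lexicographer praised most scientists*.
Noun-complement clauses are scope islands (the Complex NP Constraint): a quantifier inside one cannot scope into the matrix.
*most scientists* is confined to the island and cannot take scope over *a programmer*.
(Only the surface reading survives: one fixed programmer with respect to all the relevant scientists.)

No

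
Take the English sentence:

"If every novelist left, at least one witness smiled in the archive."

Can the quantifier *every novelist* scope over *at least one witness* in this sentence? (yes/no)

*every novelist* occurs within the adjunct clause *if every novelist left*.
Scope out of an adjunct clause is unavailable: QR respects the adjunct-island constraint.
So *every novelist* cannot raise to a position above *at least one witness*.

No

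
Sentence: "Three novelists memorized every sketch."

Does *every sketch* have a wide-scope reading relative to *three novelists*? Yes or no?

*every sketch* is the matrix object and *three novelists* the matrix subject; the two are clausemates.
Since no island is crossed, the inverse ordering is licensed alongside surface scope.
So *every sketch* > *three novelists* is among the available readings.

Yes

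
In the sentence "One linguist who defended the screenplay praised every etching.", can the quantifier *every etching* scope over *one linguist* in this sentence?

The relative clause *who defended the screenplay* modifies *one linguist*, but *every etching* is not inside that relative clause — it is an argument of the matrix verb.
No island intervenes, so both surface and inverse scope are derivable.
So *every etching* > *one linguist* is among the available readings.

Yes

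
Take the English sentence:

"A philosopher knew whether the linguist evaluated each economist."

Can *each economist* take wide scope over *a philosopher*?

No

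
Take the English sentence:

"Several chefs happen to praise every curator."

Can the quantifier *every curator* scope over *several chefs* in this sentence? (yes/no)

Yes

*every curator* is the object of the infinitival complement of a raising predicate; raising infinitives are transparent for QR, so the two DPs are in effect clausemates.
Clause-internal QR can adjoin the lower DP above the subject, yielding the inverse reading.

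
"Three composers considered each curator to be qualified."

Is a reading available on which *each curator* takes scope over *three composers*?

Yes

This is an ECM construction: *each curator* is the infinitival subject, Case-marked by the matrix verb, and the infinitive is transparent for QR.
QR within a single clause is free, so the lower quantifier may take scope over the higher one.
So *each curator* > *three composers* is among the available readings.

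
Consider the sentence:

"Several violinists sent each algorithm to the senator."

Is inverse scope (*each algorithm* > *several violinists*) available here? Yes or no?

*each algorithm* and *several violinists* are in the same minimal clause.
Ordinary QR to a clause-peripheral position gives the wide-scope LF for the lower DP.
The sentence is scopally ambiguous between *several violinists* > *each algorithm* and *each algorithm* > *several violinists*.

Yes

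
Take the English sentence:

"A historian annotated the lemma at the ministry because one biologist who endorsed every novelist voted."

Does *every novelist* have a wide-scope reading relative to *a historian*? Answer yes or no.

*every novelist* sits inside the relative clause *who endorsed every novelist*, which is itself inside the adjunct *because one biologist who endorsed every novelist voted*.
The quantifier would have to escape first the RC and then the adjunct — two independent island violations.
So *every novelist* cannot raise high enough to outscope *a historian*; only the surface ordering *a historian* > *every novelist* is available.

No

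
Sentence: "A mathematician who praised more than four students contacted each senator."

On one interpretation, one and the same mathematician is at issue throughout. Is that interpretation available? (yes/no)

Yes

This is the *a mathematician* > *each senator* reading.
That is the surface-scope ordering, which is always one of the available readings — island constraints only ever restrict inverse scope.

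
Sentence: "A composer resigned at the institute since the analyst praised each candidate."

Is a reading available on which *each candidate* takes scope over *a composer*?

No

*each candidate* occurs within the adjunct clause *since the analyst praised each candidate*.
Adjunct clauses are scope islands: a quantifier inside an adjunct cannot raise into the matrix clause.
*each candidate* is confined to the island and cannot take scope over *a composer*.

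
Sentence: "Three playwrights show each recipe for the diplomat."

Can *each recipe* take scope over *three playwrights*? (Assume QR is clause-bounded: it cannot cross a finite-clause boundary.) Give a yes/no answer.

Both DPs are arguments of the same predicate; there is no clause or island boundary between them.
QR within a single clause is free, so the lower quantifier may take scope over the higher one.
So *each recipe* > *three playwrights* is among the available readings.

Yes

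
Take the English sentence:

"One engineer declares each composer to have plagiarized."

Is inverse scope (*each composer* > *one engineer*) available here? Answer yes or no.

*each composer* is the subject of an ECM infinitive — the infinitival complement of an ECM verb is not a scope island, so *each composer* can raise into the matrix clause.
Clause-internal QR can adjoin the lower DP above the subject, yielding the inverse reading.

Yes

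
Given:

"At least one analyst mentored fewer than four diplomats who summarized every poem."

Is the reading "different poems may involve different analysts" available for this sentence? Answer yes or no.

The paraphrase describes the scope ordering *every poem* > *at least one analyst*.
*every poem* occurs within the relative clause *who summarized every poem* modifying *fewer than four diplomats*.
Relative clauses are scope islands: a quantifier cannot QR out of a relative clause to take scope in the matrix clause.
So *every poem* cannot raise to a position above *at least one analyst*.
(Only the surface reading survives: one fixed analyst with respect to all the relevant poems.)

No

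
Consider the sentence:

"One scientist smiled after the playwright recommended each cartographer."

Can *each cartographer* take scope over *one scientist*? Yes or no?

The target quantifier *each cartographer* is part of the adjunct clause *after the playwright recommended each cartographer*.
Adjuncts are opaque for quantifier raising; a quantifier in an adjunct stays inside it.
There is no licit LF on which *each cartographer* c-commands *one scientist*.
(Only the surface reading survives: one fixed scientist with respect to all the relevant cartographers.)

No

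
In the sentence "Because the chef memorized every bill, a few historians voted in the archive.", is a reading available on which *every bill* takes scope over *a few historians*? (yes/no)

No

*every bill* occurs within the adjunct clause *because the chef memorized every bill*.
Since the clause is an adjunct (not a complement), the Adjunct Condition blocks QR across its edge.
So the wide-scope reading for *every bill* is blocked.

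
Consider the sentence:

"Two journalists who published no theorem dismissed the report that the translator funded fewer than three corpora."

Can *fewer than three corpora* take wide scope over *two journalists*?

No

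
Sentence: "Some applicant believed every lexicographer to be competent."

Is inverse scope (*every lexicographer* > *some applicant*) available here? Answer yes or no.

Yes

ECM infinitives lack a CP barrier, so *every lexicographer* can QR over the matrix subject *some applicant*.
With no island boundary between them, the object can take inverse scope over the subject via ordinary QR within the clause.
So *every lexicographer* > *some applicant* is among the available readings.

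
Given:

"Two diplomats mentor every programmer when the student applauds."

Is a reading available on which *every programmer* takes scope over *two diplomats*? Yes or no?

*every programmer* is a matrix argument; the adjunct is an island but the target quantifier is outside it.
Clause-internal QR can adjoin the lower DP above the subject, yielding the inverse reading.
Both orderings are possible: *two diplomats* > *every programmer* and *every programmer* > *two diplomats*.

Yes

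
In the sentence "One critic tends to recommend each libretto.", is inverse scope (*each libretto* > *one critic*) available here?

Yes

Infinitival complements of raising predicates do not block QR; *each libretto* and *one critic* are effectively clausemates.
Since no island is crossed, the inverse ordering is licensed alongside surface scope.
So *each libretto* > *one critic* is among the available readings.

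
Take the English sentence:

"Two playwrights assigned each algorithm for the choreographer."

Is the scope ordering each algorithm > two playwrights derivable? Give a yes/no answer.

Yes

*each algorithm* and *two playwrights* are in the same minimal clause.
With no island boundary between them, the object can take inverse scope over the subject via ordinary QR within the clause.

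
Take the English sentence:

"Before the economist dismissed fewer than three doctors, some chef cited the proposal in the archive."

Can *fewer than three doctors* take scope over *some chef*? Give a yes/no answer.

Structurally, *fewer than three doctors* is inside the adjunct clause *before the economist dismissed fewer than three doctors*.
Adverbial clauses are not L-marked, so they are barriers for QR — the quantifier cannot escape the adjunct.
*fewer than three doctors* > *some chef* would require crossing that boundary, which is illicit.

No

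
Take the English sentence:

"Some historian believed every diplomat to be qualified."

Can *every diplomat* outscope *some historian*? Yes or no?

Yes

ECM infinitives lack a CP barrier, so *every diplomat* can QR over the matrix subject *some historian*.
With no island boundary between them, the object can take inverse scope over the subject via ordinary QR within the clause.
The sentence is scopally ambiguous between *some historian* > *every diplomat* and *every diplomat* > *some historian*.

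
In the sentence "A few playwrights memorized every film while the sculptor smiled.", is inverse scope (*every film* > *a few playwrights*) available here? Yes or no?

Yes

The adjunct island is irrelevant here — *every film* and *a few playwrights* are both in the matrix clause.
Since no island is crossed, the inverse ordering is licensed alongside surface scope.
Both orderings are possible: *a few playwrights* > *every film* and *every film* > *a few playwrights*.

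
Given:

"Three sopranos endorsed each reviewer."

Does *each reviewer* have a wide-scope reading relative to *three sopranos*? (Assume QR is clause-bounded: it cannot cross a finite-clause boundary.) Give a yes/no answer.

Yes

*three sopranos* and *each reviewer* are co-arguments of the matrix verb, with nothing but a clause-internal boundary between them.
Since no island is crossed, the inverse ordering is licensed alongside surface scope.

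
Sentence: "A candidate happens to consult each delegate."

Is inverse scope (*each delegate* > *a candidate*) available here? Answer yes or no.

The matrix predicate is a raising verb, whose infinitival complement is not a scope island — *each delegate* can QR into the matrix clause.
No island intervenes, so both surface and inverse scope are derivable.

Yes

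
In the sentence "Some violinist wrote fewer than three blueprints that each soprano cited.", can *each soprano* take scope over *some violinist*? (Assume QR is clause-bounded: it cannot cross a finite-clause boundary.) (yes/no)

No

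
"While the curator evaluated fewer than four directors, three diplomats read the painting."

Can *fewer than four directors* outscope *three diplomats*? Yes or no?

The target quantifier *fewer than four directors* is part of the adjunct clause *while the curator evaluated fewer than four directors*.
Adjunct clauses are scope islands: a quantifier inside an adjunct cannot raise into the matrix clause.
*fewer than four directors* > *three diplomats* would require crossing that boundary, which is illicit.

No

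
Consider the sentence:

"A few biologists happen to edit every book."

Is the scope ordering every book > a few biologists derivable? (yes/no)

Yes

Infinitival complements of raising predicates do not block QR; *every book* and *a few biologists* are effectively clausemates.
No island intervenes, so both surface and inverse scope are derivable.
The sentence is scopally ambiguous between *a few biologists* > *every book* and *every book* > *a few biologists*.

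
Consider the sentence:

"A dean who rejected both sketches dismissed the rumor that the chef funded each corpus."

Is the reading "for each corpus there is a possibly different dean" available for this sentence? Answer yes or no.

This is the *each corpus* > *a dean* reading.
*each corpus* is embedded in the complex NP *the rumor that the chef funded each corpus*.
Since the clause is the complement of a nominal head, the CNPC blocks scope extraction.
Hence only narrow scope for *each corpus* (under *a dean*) survives.

No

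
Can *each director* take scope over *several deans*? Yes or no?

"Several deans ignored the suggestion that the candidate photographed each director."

*each director* occurs within the complex NP *the suggestion that the candidate photographed each director*.
Since the clause is the complement of a nominal head, the CNPC blocks scope extraction.
There is no licit LF on which *each director* c-commands *several deans*.

No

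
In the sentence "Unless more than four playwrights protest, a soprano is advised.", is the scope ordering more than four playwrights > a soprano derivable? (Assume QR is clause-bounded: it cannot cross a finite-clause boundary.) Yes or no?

*more than four playwrights* occurs within the adjunct clause *unless more than four playwrights protest*.
Adverbial clauses are not L-marked, so they are barriers for QR — the quantifier cannot escape the adjunct.
The ordering *more than four playwrights* > *a soprano* is therefore underivable.

No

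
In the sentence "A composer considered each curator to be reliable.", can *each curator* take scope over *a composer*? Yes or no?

Yes

*each curator* is the subject of an ECM infinitive — the infinitival complement of an ECM verb is not a scope island, so *each curator* can raise into the matrix clause.
Nothing blocks QR of the lower DP to a position above the higher one, so inverse scope is available.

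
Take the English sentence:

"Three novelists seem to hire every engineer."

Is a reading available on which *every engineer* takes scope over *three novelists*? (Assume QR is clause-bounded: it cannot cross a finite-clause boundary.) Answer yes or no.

Infinitival complements of raising predicates do not block QR; *every engineer* and *three novelists* are effectively clausemates.
With no island boundary between them, the object can take inverse scope over the subject via ordinary QR within the clause.

Yes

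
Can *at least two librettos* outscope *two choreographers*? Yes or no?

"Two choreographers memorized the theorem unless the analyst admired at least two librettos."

The DP *at least two librettos* is contained in the adjunct clause *unless the analyst admired at least two librettos*.
Adverbial clauses are not L-marked, so they are barriers for QR — the quantifier cannot escape the adjunct.
Hence only narrow scope for *at least two librettos* (under *two choreographers*) survives.

No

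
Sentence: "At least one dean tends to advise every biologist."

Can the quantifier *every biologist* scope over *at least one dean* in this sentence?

Yes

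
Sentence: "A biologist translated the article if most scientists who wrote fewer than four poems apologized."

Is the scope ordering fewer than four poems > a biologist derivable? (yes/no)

No

*fewer than four poems* is embedded in the relative clause *who wrote fewer than four poems*, which is itself inside the adjunct *if most scientists who wrote fewer than four poems apologized*.
The quantifier would have to escape first the RC and then the adjunct — two independent island violations.
The inverse ordering *fewer than four poems* > *a biologist* is therefore underivable.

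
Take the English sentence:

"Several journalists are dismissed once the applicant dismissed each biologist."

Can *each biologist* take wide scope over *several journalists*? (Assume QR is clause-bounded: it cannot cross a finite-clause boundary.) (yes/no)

No

*each biologist* is embedded in the adjunct clause *once the applicant dismissed each biologist*.
Adjuncts are opaque for quantifier raising; a quantifier in an adjunct stays inside it.
*each biologist* > *several journalists* would require crossing that boundary, which is illicit.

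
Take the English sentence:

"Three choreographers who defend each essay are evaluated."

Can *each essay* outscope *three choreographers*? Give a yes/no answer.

No

*each essay* is embedded in the relative clause *who defend each essay*.
Relative clauses are scope islands: a quantifier cannot QR out of a relative clause to take scope in the matrix clause.
Hence only narrow scope for *each essay* (under *three choreographers*) survives.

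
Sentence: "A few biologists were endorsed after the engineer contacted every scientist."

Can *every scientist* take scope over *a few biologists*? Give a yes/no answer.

*every scientist* occurs within the adjunct clause *after the engineer contacted every scientist*.
Since the clause is an adjunct (not a complement), the Adjunct Condition blocks QR across its edge.
So the wide-scope reading for *every scientist* is blocked.

No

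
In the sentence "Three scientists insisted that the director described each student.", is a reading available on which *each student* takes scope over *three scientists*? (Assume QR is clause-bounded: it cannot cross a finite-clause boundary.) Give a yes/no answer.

*each student* occurs within the finite complement clause *that the director described each student*.
With QR restricted to its own tensed clause, the embedded quantifier cannot reach a matrix scope position.
So *each student* cannot raise high enough to outscope *three scientists*; only the surface ordering *three scientists* > *each student* is available.

No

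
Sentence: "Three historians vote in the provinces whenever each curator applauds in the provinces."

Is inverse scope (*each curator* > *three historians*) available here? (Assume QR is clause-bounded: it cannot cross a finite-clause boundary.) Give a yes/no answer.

The target quantifier *each curator* is part of the adjunct clause *whenever each curator applauds in the provinces*.
Since the clause is an adjunct (not a complement), the Adjunct Condition blocks QR across its edge.
The inverse ordering *each curator* > *three historians* is therefore underivable.

No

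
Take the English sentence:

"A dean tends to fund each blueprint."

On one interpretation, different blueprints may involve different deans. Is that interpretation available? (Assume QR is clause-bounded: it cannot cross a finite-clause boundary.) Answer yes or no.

Yes

The paraphrase describes the scope ordering *each blueprint* > *a dean*.
Raising constructions are monoclausal for scope purposes; *each blueprint* is not separated from *a dean* by any island.
No island intervenes, so both surface and inverse scope are derivable.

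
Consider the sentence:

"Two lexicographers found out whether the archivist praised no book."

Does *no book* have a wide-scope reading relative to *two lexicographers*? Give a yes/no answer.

Structurally, *no book* is inside the embedded question *whether the archivist praised no book*.
Embedded wh-clauses are opaque for QR, so the quantifier stays inside the question.
*no book* is confined to the island and cannot take scope over *two lexicographers*.

No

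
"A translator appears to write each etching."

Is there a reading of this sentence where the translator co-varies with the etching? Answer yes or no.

Yes

This is the *each etching* > *a translator* reading.
Infinitival complements of raising predicates do not block QR; *each etching* and *a translator* are effectively clausemates.
With no island boundary between them, the object can take inverse scope over the subject via ordinary QR within the clause.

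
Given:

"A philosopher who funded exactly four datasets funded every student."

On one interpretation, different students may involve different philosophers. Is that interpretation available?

The paraphrase describes the scope ordering *every student* > *a philosopher*.
*every student* sits in the matrix clause, not in the relative clause on *a philosopher*.
With no island boundary between them, the object can take inverse scope over the subject via ordinary QR within the clause.

Yes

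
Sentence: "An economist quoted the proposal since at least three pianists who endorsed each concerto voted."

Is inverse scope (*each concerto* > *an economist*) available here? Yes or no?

No

*each concerto* occurs within the relative clause *who endorsed each concerto*, which is itself inside the adjunct *since at least three pianists who endorsed each concerto voted*.
Two island boundaries intervene — the relative clause and the adjunct. Either alone would block QR.
Hence only narrow scope for *each concerto* (under *an economist*) survives.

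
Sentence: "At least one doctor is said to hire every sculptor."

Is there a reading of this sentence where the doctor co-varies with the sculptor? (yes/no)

The described interpretation is the *every sculptor* > *at least one doctor* scoping.
The matrix predicate is a raising verb, whose infinitival complement is not a scope island — *every sculptor* can QR into the matrix clause.
Clause-internal QR can adjoin the lower DP above the subject, yielding the inverse reading.

Yes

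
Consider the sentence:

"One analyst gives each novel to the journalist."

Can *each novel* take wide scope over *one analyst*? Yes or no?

*each novel* is the matrix object and *one analyst* the matrix subject; the two are clausemates.
QR within a single clause is free, so the lower quantifier may take scope over the higher one.
The sentence is scopally ambiguous between *one analyst* > *each novel* and *each novel* > *one analyst*.

Yes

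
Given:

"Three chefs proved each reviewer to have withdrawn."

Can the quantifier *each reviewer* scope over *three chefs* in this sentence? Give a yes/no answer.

Yes

*each reviewer* is an ECM subject; ECM complements are not islands, and the embedded quantifier may take matrix scope.
With no island boundary between them, the object can take inverse scope over the subject via ordinary QR within the clause.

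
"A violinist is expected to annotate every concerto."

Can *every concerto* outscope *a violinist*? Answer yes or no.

*every concerto* is the object of the infinitival complement of a raising predicate; raising infinitives are transparent for QR, so the two DPs are in effect clausemates.
Nothing blocks QR of the lower DP to a position above the higher one, so inverse scope is available.

Yes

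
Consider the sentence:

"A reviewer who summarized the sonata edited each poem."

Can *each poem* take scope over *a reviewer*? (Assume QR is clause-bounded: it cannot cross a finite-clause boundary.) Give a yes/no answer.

The RC *who summarized the sonata* is an island, but *each poem* is not inside it — it is the matrix object, a clausemate of *a reviewer*.
Nothing blocks QR of the lower DP to a position above the higher one, so inverse scope is available.

Yes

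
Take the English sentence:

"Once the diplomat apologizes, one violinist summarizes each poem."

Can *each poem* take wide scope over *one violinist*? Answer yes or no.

The adjunct island is irrelevant here — *each poem* and *one violinist* are both in the matrix clause.
Since no island is crossed, the inverse ordering is licensed alongside surface scope.

Yes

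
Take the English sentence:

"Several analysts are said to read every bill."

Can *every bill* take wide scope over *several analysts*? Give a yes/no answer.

*every bill* is the object of the infinitival complement of a raising predicate; raising infinitives are transparent for QR, so the two DPs are in effect clausemates.
No island intervenes, so both surface and inverse scope are derivable.
So *every bill* > *several analysts* is among the available readings.

Yes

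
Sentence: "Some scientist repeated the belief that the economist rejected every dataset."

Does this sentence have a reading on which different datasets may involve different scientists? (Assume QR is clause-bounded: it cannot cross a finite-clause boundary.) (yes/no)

No

This is the *every dataset* > *some scientist* reading.
Structurally, *every dataset* is inside the complex NP *the belief that the economist rejected every dataset*.
A that-clause complement to a noun is an island; QR cannot cross the NP boundary.
*every dataset* > *some scientist* would require crossing that boundary, which is illicit.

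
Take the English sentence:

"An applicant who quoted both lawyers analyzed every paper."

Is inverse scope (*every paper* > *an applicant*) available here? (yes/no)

The relative clause *who quoted both lawyers* modifies *an applicant*, but *every paper* is not inside that relative clause — it is an argument of the matrix verb.
No island intervenes, so both surface and inverse scope are derivable.

Yes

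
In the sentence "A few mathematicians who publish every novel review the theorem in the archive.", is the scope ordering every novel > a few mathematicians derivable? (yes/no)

No

Structurally, *every novel* is inside the relative clause *who publish every novel*.
Quantifiers inside a relative clause are trapped there; the RC boundary blocks QR.
So the wide-scope reading for *every novel* is blocked.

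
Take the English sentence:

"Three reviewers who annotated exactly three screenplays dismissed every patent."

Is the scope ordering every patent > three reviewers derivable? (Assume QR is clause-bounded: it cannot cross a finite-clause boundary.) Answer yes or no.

Yes

*every patent* is a matrix argument; only *three reviewers* is modified by the relative clause *who annotated exactly three screenplays*, so the RC island is irrelevant to the target quantifier.
QR within a single clause is free, so the lower quantifier may take scope over the higher one.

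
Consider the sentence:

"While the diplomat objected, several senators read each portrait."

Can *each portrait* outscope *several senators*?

The adjunct island is irrelevant here — *each portrait* and *several senators* are both in the matrix clause.
Clause-internal QR can adjoin the lower DP above the subject, yielding the inverse reading.
Both orderings are possible: *several senators* > *each portrait* and *each portrait* > *several senators*.

Yes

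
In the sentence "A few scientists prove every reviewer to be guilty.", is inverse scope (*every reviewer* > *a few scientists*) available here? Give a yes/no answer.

*every reviewer* is an ECM subject; ECM complements are not islands, and the embedded quantifier may take matrix scope.
Clause-internal QR can adjoin the lower DP above the subject, yielding the inverse reading.

Yes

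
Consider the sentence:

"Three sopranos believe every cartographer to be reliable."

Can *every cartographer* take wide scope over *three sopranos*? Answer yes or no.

This is an ECM construction: *every cartographer* is the infinitival subject, Case-marked by the matrix verb, and the infinitive is transparent for QR.
Clause-internal QR can adjoin the lower DP above the subject, yielding the inverse reading.
So *every cartographer* > *three sopranos* is among the available readings.

Yes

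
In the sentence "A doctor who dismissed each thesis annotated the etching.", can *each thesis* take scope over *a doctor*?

No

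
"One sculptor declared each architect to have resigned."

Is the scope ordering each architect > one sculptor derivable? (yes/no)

Yes

The ECM infinitive is scope-transparent — *each architect* is free to raise above *one sculptor*.
QR within a single clause is free, so the lower quantifier may take scope over the higher one.
Both orderings are possible: *one sculptor* > *each architect* and *each architect* > *one sculptor*.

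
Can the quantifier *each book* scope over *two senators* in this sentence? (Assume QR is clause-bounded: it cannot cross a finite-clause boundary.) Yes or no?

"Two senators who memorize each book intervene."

No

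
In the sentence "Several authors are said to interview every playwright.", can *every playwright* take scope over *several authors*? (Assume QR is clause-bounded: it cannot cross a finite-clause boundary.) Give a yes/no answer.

Raising constructions are monoclausal for scope purposes; *every playwright* is not separated from *several authors* by any island.
Clause-internal QR can adjoin the lower DP above the subject, yielding the inverse reading.
Both orderings are possible: *several authors* > *every playwright* and *every playwright* > *several authors*.

Yes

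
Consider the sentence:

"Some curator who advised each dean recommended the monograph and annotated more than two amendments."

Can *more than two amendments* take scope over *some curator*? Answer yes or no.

No

*more than two amendments* occurs within one conjunct of the coordinate structure (*annotated more than two amendments*).
A quantifier cannot raise out of one conjunct of a coordination across the whole coordinate structure — the CSC applies to QR.
*more than two amendments* > *some curator* would require crossing that boundary, which is illicit.
(Only the surface reading survives: one fixed curator with respect to all the relevant amendments.)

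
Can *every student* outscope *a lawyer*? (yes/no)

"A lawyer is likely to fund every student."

*every student* is the object of the infinitival complement of a raising predicate; raising infinitives are transparent for QR, so the two DPs are in effect clausemates.
Ordinary QR to a clause-peripheral position gives the wide-scope LF for the lower DP.
The sentence is scopally ambiguous between *a lawyer* > *every student* and *every student* > *a lawyer*.

Yes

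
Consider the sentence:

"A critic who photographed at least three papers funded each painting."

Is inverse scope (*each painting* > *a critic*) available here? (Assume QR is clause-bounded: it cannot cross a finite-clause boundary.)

Yes

*each painting* sits in the matrix clause, not in the relative clause on *a critic*.
Ordinary QR to a clause-peripheral position gives the wide-scope LF for the lower DP.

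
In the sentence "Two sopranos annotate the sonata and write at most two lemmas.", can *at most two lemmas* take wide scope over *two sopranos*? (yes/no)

No

The target quantifier *at most two lemmas* is part of one conjunct of the coordinate structure (*write at most two lemmas*).
Coordinate structures are islands for non-across-the-board movement, QR included.
Hence only narrow scope for *at most two lemmas* (under *two sopranos*) survives.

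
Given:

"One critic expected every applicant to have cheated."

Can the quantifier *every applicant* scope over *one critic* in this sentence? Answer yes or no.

Yes

The ECM infinitive is scope-transparent — *every applicant* is free to raise above *one critic*.
Ordinary QR to a clause-peripheral position gives the wide-scope LF for the lower DP.
The sentence is scopally ambiguous between *one critic* > *every applicant* and *every applicant* > *one critic*.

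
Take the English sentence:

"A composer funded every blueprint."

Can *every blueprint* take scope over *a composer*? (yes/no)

*every blueprint* and *a composer* are in the same minimal clause.
With no island boundary between them, the object can take inverse scope over the subject via ordinary QR within the clause.

Yes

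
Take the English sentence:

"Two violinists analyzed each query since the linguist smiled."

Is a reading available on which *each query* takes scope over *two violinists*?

Yes

The adjunct clause does not contain *each query*, which is the matrix object.
Clause-internal QR can adjoin the lower DP above the subject, yielding the inverse reading.
So *each query* > *two violinists* is among the available readings.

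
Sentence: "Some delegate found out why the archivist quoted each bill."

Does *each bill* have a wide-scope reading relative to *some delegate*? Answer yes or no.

*each bill* occurs within the embedded question *why the archivist quoted each bill*.
An indirect question is a wh-island; the filled [Spec,CP] blocks QR across the CP edge.
Hence only narrow scope for *each bill* (under *some delegate*) survives.

No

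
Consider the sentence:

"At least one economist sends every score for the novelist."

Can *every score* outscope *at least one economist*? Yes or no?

Yes

*every score* and *at least one economist* are in the same minimal clause.
Since no island is crossed, the inverse ordering is licensed alongside surface scope.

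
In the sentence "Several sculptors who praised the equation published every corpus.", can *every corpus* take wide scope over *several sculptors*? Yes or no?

The RC *who praised the equation* is an island, but *every corpus* is not inside it — it is the matrix object, a clausemate of *several sculptors*.
QR within a single clause is free, so the lower quantifier may take scope over the higher one.
The sentence is scopally ambiguous between *several sculptors* > *every corpus* and *every corpus* > *several sculptors*.

Yes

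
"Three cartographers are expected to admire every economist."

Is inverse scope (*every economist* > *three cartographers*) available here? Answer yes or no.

Yes

*every economist* is the object of the infinitival complement of a raising predicate; raising infinitives are transparent for QR, so the two DPs are in effect clausemates.
Nothing blocks QR of the lower DP to a position above the higher one, so inverse scope is available.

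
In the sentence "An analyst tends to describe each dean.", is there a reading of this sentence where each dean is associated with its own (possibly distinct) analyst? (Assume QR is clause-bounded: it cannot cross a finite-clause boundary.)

Yes

This is the *each dean* > *an analyst* reading.
Infinitival complements of raising predicates do not block QR; *each dean* and *an analyst* are effectively clausemates.
Clause-internal QR can adjoin the lower DP above the subject, yielding the inverse reading.
So *each dean* > *an analyst* is among the available readings.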